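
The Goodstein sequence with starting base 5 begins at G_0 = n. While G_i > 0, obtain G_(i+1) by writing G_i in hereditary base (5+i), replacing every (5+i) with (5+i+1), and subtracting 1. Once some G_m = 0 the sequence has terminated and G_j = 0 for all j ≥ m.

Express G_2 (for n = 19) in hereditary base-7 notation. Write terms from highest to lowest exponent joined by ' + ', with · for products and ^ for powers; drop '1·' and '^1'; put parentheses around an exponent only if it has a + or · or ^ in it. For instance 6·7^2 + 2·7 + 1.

3·7 + 2

base 5: 19 = 3·5 + 4; at 6: 3·6 + 4 = 22; next = 21
base 6: 21 = 3·6 + 3; at 7: 3·7 + 3 = 24; next = 23
base 7: 23 = 3·7 + 2; at 8: 3·8 + 2 = 26; next = 25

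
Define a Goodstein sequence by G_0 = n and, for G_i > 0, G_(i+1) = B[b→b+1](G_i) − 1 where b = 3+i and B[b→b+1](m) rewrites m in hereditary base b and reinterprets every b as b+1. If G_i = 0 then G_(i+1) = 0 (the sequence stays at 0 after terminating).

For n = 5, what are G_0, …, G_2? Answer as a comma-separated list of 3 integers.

5, 5, 5

[0] 5 ≡ 3 + 2 (base 3). Lift 4: 6. −1: 5.
[1] 5 ≡ 4 + 1 (base 4). Lift 5: 6. −1: 5.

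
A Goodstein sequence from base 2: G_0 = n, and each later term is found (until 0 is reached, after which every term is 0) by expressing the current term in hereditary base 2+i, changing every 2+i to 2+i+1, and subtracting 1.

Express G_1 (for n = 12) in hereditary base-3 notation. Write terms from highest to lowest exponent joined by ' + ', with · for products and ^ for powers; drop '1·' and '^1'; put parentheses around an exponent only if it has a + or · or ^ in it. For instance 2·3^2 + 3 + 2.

3^(3 + 1) + 2·3^2 + 2·3 + 2

step 0: 12 = 2^(2 + 1) + 2^2; sub 3 for 2: 3^(3 + 1) + 3^3; = 108; G_1 = 108−1 = 107
step 1: 107 = 3^(3 + 1) + 2·3^2 + 2·3 + 2; sub 4 for 3: 4^(4 + 1) + 2·4^2 + 2·4 + 2; = 1066; G_2 = 1066−1 = 1065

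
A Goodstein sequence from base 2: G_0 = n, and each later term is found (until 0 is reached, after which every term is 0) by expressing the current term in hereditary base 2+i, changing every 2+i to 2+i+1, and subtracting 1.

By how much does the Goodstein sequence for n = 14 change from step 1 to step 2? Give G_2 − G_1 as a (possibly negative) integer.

1171

14 —HB2→ 2^(2 + 1) + 2^2 + 2 —bump→ 3^(3 + 1) + 3^3 + 3 = 111 —(−1)→ 110
110 —HB3→ 3^(3 + 1) + 3^3 + 2 —bump→ 4^(4 + 1) + 4^4 + 2 = 1282 —(−1)→ 1281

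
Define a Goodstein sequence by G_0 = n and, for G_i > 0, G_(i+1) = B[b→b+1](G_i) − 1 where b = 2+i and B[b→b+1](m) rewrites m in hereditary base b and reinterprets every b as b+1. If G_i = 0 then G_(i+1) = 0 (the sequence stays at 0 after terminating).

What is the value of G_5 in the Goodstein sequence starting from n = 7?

G_0 = 7. HB_2(7) = 2^2 + 2 + 1. Bump = 31. G_1 = 30.
G_1 = 30. HB_3(30) = 3^3 + 3. Bump = 260. G_2 = 259.
G_2 = 259. HB_4(259) = 4^4 + 3. Bump = 3128. G_3 = 3127.
G_3 = 3127. HB_5(3127) = 5^5 + 2. Bump = 46658. G_4 = 46657.
G_4 = 46657. HB_6(46657) = 6^6 + 1. Bump = 823544. G_5 = 823543.
G_5 = 823543. HB_7(823543) = 7^7. Bump = 16777216. G_6 = 16777215.

823543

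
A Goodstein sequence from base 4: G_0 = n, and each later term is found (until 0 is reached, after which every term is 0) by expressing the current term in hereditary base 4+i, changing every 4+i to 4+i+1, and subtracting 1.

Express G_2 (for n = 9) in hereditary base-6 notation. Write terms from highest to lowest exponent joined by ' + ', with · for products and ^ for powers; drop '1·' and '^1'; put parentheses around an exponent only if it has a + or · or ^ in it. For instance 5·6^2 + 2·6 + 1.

6 + 5

G_0 = 9. HB_4(9) = 2·4 + 1. Bump = 11. G_1 = 10.
G_1 = 10. HB_5(10) = 2·5. Bump = 12. G_2 = 11.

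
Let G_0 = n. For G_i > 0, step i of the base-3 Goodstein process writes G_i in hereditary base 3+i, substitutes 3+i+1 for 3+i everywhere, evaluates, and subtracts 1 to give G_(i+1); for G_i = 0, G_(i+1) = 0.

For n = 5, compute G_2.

5 —HB3→ 3 + 2 —bump→ 4 + 2 = 6 —(−1)→ 5
5 —HB4→ 4 + 1 —bump→ 5 + 1 = 6 —(−1)→ 5
5 —HB5→ 5 —bump→ 6 = 6 —(−1)→ 5

5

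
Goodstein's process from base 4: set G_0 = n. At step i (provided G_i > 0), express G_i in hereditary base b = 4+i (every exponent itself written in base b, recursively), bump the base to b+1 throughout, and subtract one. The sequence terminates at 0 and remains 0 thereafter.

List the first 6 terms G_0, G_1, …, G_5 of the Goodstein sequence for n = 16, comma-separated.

[0] 16 ≡ 4^2 (base 4). Lift 5: 25. −1: 24.
[1] 24 ≡ 4·5 + 4 (base 5). Lift 6: 28. −1: 27.
[2] 27 ≡ 4·6 + 3 (base 6). Lift 7: 31. −1: 30.
[3] 30 ≡ 4·7 + 2 (base 7). Lift 8: 34. −1: 33.
[4] 33 ≡ 4·8 + 1 (base 8). Lift 9: 37. −1: 36.

16, 24, 27, 30, 33, 36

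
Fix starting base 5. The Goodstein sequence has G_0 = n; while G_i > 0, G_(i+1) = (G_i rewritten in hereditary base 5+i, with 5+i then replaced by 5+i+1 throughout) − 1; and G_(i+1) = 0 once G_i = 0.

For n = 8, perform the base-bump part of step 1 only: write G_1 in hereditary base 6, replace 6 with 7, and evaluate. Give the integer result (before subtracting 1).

9

[0] 8 ≡ 5 + 3 (base 5). Lift 6: 9. −1: 8.
[1] 8 ≡ 6 + 2 (base 6). Lift 7: 9. −1: 8.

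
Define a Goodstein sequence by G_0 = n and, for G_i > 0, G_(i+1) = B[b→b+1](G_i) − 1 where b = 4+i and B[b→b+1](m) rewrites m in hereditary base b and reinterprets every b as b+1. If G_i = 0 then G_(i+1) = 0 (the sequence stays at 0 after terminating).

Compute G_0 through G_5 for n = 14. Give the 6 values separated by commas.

[0] 14 ≡ 3·4 + 2 (base 4). Lift 5: 17. −1: 16.
[1] 16 ≡ 3·5 + 1 (base 5). Lift 6: 19. −1: 18.
[2] 18 ≡ 3·6 (base 6). Lift 7: 21. −1: 20.
[3] 20 ≡ 2·7 + 6 (base 7). Lift 8: 22. −1: 21.
[4] 21 ≡ 2·8 + 5 (base 8). Lift 9: 23. −1: 22.

14, 16, 18, 20, 21, 22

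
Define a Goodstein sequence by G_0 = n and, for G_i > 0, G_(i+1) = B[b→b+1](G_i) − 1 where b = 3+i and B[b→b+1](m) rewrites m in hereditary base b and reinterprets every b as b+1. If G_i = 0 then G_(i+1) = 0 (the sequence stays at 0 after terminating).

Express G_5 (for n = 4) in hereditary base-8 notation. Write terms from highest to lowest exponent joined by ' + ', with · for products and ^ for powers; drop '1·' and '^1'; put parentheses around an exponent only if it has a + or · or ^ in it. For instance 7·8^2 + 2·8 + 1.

[0] 4 ≡ 3 + 1 (base 3). Lift 4: 5. −1: 4.
[1] 4 ≡ 4 (base 4). Lift 5: 5. −1: 4.
[2] 4 ≡ 4 (base 5). Lift 6: 4. −1: 3.
[3] 3 ≡ 3 (base 6). Lift 7: 3. −1: 2.
[4] 2 ≡ 2 (base 7). Lift 8: 2. −1: 1.
[5] 1 ≡ 1 (base 8). Lift 9: 1. −1: 0.

1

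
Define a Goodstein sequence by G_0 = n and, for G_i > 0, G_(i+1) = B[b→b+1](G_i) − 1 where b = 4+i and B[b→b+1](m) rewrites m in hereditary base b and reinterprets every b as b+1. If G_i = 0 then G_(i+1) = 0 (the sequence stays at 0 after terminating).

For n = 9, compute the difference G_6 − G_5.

0

G_0 = 9. HB_4(9) = 2·4 + 1. Bump = 11. G_1 = 10.
G_1 = 10. HB_5(10) = 2·5. Bump = 12. G_2 = 11.
G_2 = 11. HB_6(11) = 6 + 5. Bump = 12. G_3 = 11.
G_3 = 11. HB_7(11) = 7 + 4. Bump = 12. G_4 = 11.
G_4 = 11. HB_8(11) = 8 + 3. Bump = 12. G_5 = 11.
G_5 = 11. HB_9(11) = 9 + 2. Bump = 12. G_6 = 11.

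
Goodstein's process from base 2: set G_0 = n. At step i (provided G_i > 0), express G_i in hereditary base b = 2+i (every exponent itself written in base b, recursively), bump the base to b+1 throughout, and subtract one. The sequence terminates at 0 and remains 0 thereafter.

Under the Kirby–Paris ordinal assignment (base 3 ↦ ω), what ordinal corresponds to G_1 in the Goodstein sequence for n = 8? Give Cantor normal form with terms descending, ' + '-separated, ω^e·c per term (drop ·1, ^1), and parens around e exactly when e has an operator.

G_0 = 8. HB_2(8) = 2^(2 + 1). Bump = 81. G_1 = 80.
G_1 = 80. HB_3(80) = 2·3^3 + 2·3^2 + 2·3 + 2. Bump = 554. G_2 = 553.

ω^ω·2 + ω^2·2 + ω·2 + 2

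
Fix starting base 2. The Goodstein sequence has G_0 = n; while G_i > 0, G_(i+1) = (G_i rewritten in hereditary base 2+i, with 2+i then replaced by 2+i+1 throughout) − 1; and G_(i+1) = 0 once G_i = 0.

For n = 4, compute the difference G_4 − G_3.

base 2: 4 = 2^2; at 3: 3^3 = 27; next = 26
base 3: 26 = 2·3^2 + 2·3 + 2; at 4: 2·4^2 + 2·4 + 2 = 42; next = 41
base 4: 41 = 2·4^2 + 2·4 + 1; at 5: 2·5^2 + 2·5 + 1 = 61; next = 60
base 5: 60 = 2·5^2 + 2·5; at 6: 2·6^2 + 2·6 = 84; next = 83

23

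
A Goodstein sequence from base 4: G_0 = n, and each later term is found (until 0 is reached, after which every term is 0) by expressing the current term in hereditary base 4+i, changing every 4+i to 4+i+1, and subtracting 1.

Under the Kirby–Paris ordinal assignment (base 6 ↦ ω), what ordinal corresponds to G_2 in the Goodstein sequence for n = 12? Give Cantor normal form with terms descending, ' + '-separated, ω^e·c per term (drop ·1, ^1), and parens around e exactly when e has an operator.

base 4: 12 = 3·4; at 5: 3·5 = 15; next = 14
base 5: 14 = 2·5 + 4; at 6: 2·6 + 4 = 16; next = 15
base 6: 15 = 2·6 + 3; at 7: 2·7 + 3 = 17; next = 16

ω·2 + 3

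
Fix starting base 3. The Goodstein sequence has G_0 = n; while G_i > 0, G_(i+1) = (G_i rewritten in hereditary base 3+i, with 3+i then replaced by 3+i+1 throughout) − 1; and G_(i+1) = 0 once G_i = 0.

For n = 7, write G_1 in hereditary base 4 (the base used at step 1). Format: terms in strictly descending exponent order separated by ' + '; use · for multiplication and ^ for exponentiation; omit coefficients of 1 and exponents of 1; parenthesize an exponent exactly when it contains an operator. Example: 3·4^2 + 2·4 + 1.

2·4

i=0: 7 = 2·3 + 1 (b=3); 3→4: 2·4 + 1 = 9; 9−1 = 8
i=1: 8 = 2·4 (b=4); 4→5: 2·5 = 10; 10−1 = 9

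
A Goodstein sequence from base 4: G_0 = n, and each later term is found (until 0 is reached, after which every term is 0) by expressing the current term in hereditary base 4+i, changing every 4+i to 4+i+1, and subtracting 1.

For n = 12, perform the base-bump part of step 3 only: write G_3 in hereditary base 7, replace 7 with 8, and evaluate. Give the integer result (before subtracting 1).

(0) 12|_4 = 3·4 ↦ 3·5|_5 = 15 ⇒ 14
(1) 14|_5 = 2·5 + 4 ↦ 2·6 + 4|_6 = 16 ⇒ 15
(2) 15|_6 = 2·6 + 3 ↦ 2·7 + 3|_7 = 17 ⇒ 16

18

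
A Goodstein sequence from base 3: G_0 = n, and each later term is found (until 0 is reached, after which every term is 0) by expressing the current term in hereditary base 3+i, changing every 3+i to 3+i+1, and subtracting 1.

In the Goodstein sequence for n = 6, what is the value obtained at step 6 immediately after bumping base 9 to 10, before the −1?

(0) 6|_3 = 2·3 ↦ 2·4|_4 = 8 ⇒ 7
(1) 7|_4 = 4 + 3 ↦ 5 + 3|_5 = 8 ⇒ 7
(2) 7|_5 = 5 + 2 ↦ 6 + 2|_6 = 8 ⇒ 7
(3) 7|_6 = 6 + 1 ↦ 7 + 1|_7 = 8 ⇒ 7
(4) 7|_7 = 7 ↦ 8|_8 = 8 ⇒ 7
(5) 7|_8 = 7 ↦ 7|_9 = 7 ⇒ 6
(6) 6|_9 = 6 ↦ 6|_10 = 6 ⇒ 5

6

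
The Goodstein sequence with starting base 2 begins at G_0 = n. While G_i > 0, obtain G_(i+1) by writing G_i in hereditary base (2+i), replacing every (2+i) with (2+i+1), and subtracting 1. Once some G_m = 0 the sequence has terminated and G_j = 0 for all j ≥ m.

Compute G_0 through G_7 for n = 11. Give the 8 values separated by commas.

11, 84, 1027, 15627, 279937, 5764801, 134217727, 2749609302

base 2: 11 = 2^(2 + 1) + 2 + 1; at 3: 3^(3 + 1) + 3 + 1 = 85; next = 84
base 3: 84 = 3^(3 + 1) + 3; at 4: 4^(4 + 1) + 4 = 1028; next = 1027
base 4: 1027 = 4^(4 + 1) + 3; at 5: 5^(5 + 1) + 3 = 15628; next = 15627
base 5: 15627 = 5^(5 + 1) + 2; at 6: 6^(6 + 1) + 2 = 279938; next = 279937
base 6: 279937 = 6^(6 + 1) + 1; at 7: 7^(7 + 1) + 1 = 5764802; next = 5764801
base 7: 5764801 = 7^(7 + 1); at 8: 8^(8 + 1) = 134217728; next = 134217727
base 8: 134217727 = 7·8^8 + 7·8^7 + 7·8^6 + 7·8^5 + 7·8^4 + 7·8^3 + 7·8^2 + 7·8 + 7; at 9: 7·9^9 + 7·9^7 + 7·9^6 + 7·9^5 + 7·9^4 + 7·9^3 + 7·9^2 + 7·9 + 7 = 2749609303; next = 2749609302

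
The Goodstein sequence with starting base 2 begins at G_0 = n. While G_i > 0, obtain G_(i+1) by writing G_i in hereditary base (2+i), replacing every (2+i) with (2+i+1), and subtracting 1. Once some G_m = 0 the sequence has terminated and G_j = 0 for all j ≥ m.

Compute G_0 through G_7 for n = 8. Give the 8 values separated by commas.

8, 80, 553, 6310, 93395, 1647195, 33554571, 774841151

[0] 8 ≡ 2^(2 + 1) (base 2). Lift 3: 81. −1: 80.
[1] 80 ≡ 2·3^3 + 2·3^2 + 2·3 + 2 (base 3). Lift 4: 554. −1: 553.
[2] 553 ≡ 2·4^4 + 2·4^2 + 2·4 + 1 (base 4). Lift 5: 6311. −1: 6310.
[3] 6310 ≡ 2·5^5 + 2·5^2 + 2·5 (base 5). Lift 6: 93396. −1: 93395.
[4] 93395 ≡ 2·6^6 + 2·6^2 + 6 + 5 (base 6). Lift 7: 1647196. −1: 1647195.
[5] 1647195 ≡ 2·7^7 + 2·7^2 + 7 + 4 (base 7). Lift 8: 33554572. −1: 33554571.
[6] 33554571 ≡ 2·8^8 + 2·8^2 + 8 + 3 (base 8). Lift 9: 774841152. −1: 774841151.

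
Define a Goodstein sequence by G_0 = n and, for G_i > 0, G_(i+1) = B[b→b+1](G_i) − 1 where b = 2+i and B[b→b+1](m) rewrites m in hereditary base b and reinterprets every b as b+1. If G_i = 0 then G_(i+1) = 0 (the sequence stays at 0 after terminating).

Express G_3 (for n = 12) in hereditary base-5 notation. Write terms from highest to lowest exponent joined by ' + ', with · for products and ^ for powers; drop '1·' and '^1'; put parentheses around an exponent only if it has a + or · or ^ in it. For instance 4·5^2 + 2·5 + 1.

12 —HB2→ 2^(2 + 1) + 2^2 —bump→ 3^(3 + 1) + 3^3 = 108 —(−1)→ 107
107 —HB3→ 3^(3 + 1) + 2·3^2 + 2·3 + 2 —bump→ 4^(4 + 1) + 2·4^2 + 2·4 + 2 = 1066 —(−1)→ 1065
1065 —HB4→ 4^(4 + 1) + 2·4^2 + 2·4 + 1 —bump→ 5^(5 + 1) + 2·5^2 + 2·5 + 1 = 15686 —(−1)→ 15685
15685 —HB5→ 5^(5 + 1) + 2·5^2 + 2·5 —bump→ 6^(6 + 1) + 2·6^2 + 2·6 = 280020 —(−1)→ 280019

5^(5 + 1) + 2·5^2 + 2·5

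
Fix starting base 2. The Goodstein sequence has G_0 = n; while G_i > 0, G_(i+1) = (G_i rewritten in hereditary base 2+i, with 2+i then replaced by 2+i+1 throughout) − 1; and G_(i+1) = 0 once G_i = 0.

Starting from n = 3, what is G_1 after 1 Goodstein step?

(0) 3|_2 = 2 + 1 ↦ 3 + 1|_3 = 4 ⇒ 3
(1) 3|_3 = 3 ↦ 4|_4 = 4 ⇒ 3

3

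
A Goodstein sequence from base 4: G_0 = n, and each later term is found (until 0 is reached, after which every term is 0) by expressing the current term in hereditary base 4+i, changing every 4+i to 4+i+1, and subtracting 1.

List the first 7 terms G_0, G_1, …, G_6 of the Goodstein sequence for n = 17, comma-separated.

17, 25, 35, 39, 43, 47, 51

base 4: 17 = 4^2 + 1; at 5: 5^2 + 1 = 26; next = 25
base 5: 25 = 5^2; at 6: 6^2 = 36; next = 35
base 6: 35 = 5·6 + 5; at 7: 5·7 + 5 = 40; next = 39
base 7: 39 = 5·7 + 4; at 8: 5·8 + 4 = 44; next = 43
base 8: 43 = 5·8 + 3; at 9: 5·9 + 3 = 48; next = 47
base 9: 47 = 5·9 + 2; at 10: 5·10 + 2 = 52; next = 51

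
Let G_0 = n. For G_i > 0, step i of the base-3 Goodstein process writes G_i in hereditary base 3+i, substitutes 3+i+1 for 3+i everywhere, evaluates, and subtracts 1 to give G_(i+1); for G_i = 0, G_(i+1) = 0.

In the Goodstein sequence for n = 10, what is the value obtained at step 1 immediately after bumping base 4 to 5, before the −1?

25

10 —HB3→ 3^2 + 1 —bump→ 4^2 + 1 = 17 —(−1)→ 16
16 —HB4→ 4^2 —bump→ 5^2 = 25 —(−1)→ 24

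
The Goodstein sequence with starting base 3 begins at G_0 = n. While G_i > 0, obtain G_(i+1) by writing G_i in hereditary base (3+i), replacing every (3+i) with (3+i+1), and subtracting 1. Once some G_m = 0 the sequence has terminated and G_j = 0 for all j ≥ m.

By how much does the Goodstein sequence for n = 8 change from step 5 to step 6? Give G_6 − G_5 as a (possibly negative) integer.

G_0=8  [base 3] 2·3 + 2  →[3↦4]→  2·4 + 2 = 10  −1 ⇒ G_1=9
G_1=9  [base 4] 2·4 + 1  →[4↦5]→  2·5 + 1 = 11  −1 ⇒ G_2=10
G_2=10  [base 5] 2·5  →[5↦6]→  2·6 = 12  −1 ⇒ G_3=11
G_3=11  [base 6] 6 + 5  →[6↦7]→  7 + 5 = 12  −1 ⇒ G_4=11
G_4=11  [base 7] 7 + 4  →[7↦8]→  8 + 4 = 12  −1 ⇒ G_5=11
G_5=11  [base 8] 8 + 3  →[8↦9]→  9 + 3 = 12  −1 ⇒ G_6=11

0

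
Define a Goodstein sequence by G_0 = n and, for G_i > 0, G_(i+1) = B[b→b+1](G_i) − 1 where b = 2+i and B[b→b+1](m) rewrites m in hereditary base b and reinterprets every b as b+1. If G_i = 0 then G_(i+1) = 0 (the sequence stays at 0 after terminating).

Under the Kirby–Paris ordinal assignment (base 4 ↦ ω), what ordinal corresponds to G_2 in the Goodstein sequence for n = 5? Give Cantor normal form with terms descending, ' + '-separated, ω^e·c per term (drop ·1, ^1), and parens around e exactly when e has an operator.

i=0: 5 = 2^2 + 1 (b=2); 2→3: 3^3 + 1 = 28; 28−1 = 27
i=1: 27 = 3^3 (b=3); 3→4: 4^4 = 256; 256−1 = 255

ω^3·3 + ω^2·3 + ω·3 + 3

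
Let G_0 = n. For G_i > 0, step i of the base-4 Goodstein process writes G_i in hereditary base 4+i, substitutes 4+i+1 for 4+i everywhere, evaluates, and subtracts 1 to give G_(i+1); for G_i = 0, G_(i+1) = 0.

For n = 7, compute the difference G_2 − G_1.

0

7 —HB4→ 4 + 3 —bump→ 5 + 3 = 8 —(−1)→ 7
7 —HB5→ 5 + 2 —bump→ 6 + 2 = 8 —(−1)→ 7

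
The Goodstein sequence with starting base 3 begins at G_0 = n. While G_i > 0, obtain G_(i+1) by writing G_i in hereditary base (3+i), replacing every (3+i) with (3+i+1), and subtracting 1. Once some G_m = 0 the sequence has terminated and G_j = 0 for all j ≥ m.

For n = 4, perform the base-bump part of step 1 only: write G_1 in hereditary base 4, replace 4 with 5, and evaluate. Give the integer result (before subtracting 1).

G_0=4  [base 3] 3 + 1  →[3↦4]→  4 + 1 = 5  −1 ⇒ G_1=4
G_1=4  [base 4] 4  →[4↦5]→  5 = 5  −1 ⇒ G_2=4

5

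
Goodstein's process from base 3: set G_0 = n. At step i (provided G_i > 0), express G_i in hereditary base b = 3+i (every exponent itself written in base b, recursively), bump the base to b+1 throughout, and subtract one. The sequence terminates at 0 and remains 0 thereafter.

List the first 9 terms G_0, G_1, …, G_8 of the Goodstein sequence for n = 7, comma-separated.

7, 8, 9, 9, 9, 9, 9, 9, 8

base 3: 7 = 2·3 + 1; at 4: 2·4 + 1 = 9; next = 8
base 4: 8 = 2·4; at 5: 2·5 = 10; next = 9
base 5: 9 = 5 + 4; at 6: 6 + 4 = 10; next = 9
base 6: 9 = 6 + 3; at 7: 7 + 3 = 10; next = 9
base 7: 9 = 7 + 2; at 8: 8 + 2 = 10; next = 9
base 8: 9 = 8 + 1; at 9: 9 + 1 = 10; next = 9
base 9: 9 = 9; at 10: 10 = 10; next = 9
base 10: 9 = 9; at 11: 9 = 9; next = 8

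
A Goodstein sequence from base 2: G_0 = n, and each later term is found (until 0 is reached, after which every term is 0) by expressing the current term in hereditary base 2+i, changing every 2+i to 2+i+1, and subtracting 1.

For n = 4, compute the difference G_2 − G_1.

15

step 0: 4 = 2^2; sub 3 for 2: 3^3; = 27; G_1 = 27−1 = 26
step 1: 26 = 2·3^2 + 2·3 + 2; sub 4 for 3: 2·4^2 + 2·4 + 2; = 42; G_2 = 42−1 = 41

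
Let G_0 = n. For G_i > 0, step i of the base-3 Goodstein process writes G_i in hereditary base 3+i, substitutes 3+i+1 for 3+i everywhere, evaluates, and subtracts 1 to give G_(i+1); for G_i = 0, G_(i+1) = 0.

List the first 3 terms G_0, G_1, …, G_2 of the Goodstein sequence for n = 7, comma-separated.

7, 8, 9

step 0: 7 = 2·3 + 1; sub 4 for 3: 2·4 + 1; = 9; G_1 = 9−1 = 8
step 1: 8 = 2·4; sub 5 for 4: 2·5; = 10; G_2 = 10−1 = 9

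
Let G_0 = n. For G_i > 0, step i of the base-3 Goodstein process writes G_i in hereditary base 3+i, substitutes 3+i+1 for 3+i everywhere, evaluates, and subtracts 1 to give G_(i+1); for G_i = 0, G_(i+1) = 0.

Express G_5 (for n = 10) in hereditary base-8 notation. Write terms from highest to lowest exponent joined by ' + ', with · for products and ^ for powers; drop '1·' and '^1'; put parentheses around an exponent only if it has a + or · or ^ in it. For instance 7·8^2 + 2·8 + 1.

4·8 + 1

(0) 10|_3 = 3^2 + 1 ↦ 4^2 + 1|_4 = 17 ⇒ 16
(1) 16|_4 = 4^2 ↦ 5^2|_5 = 25 ⇒ 24
(2) 24|_5 = 4·5 + 4 ↦ 4·6 + 4|_6 = 28 ⇒ 27
(3) 27|_6 = 4·6 + 3 ↦ 4·7 + 3|_7 = 31 ⇒ 30
(4) 30|_7 = 4·7 + 2 ↦ 4·8 + 2|_8 = 34 ⇒ 33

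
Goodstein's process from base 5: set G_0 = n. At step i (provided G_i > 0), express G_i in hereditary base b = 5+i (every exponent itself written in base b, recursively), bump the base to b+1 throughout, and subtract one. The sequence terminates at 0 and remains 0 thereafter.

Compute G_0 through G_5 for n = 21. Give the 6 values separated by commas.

21, 24, 27, 29, 31, 33

step 0: 21 = 4·5 + 1; sub 6 for 5: 4·6 + 1; = 25; G_1 = 25−1 = 24
step 1: 24 = 4·6; sub 7 for 6: 4·7; = 28; G_2 = 28−1 = 27
step 2: 27 = 3·7 + 6; sub 8 for 7: 3·8 + 6; = 30; G_3 = 30−1 = 29
step 3: 29 = 3·8 + 5; sub 9 for 8: 3·9 + 5; = 32; G_4 = 32−1 = 31
step 4: 31 = 3·9 + 4; sub 10 for 9: 3·10 + 4; = 34; G_5 = 34−1 = 33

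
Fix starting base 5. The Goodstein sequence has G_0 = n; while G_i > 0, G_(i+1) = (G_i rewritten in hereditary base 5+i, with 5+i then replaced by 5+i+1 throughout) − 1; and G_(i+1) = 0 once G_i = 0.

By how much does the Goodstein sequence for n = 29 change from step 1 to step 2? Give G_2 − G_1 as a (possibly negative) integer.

step 0: 29 = 5^2 + 4; sub 6 for 5: 6^2 + 4; = 40; G_1 = 40−1 = 39
step 1: 39 = 6^2 + 3; sub 7 for 6: 7^2 + 3; = 52; G_2 = 52−1 = 51

12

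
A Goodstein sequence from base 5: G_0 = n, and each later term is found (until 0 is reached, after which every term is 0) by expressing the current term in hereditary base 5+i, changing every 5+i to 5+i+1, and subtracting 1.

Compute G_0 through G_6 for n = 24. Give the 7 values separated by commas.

base 5: 24 = 4·5 + 4; at 6: 4·6 + 4 = 28; next = 27
base 6: 27 = 4·6 + 3; at 7: 4·7 + 3 = 31; next = 30
base 7: 30 = 4·7 + 2; at 8: 4·8 + 2 = 34; next = 33
base 8: 33 = 4·8 + 1; at 9: 4·9 + 1 = 37; next = 36
base 9: 36 = 4·9; at 10: 4·10 = 40; next = 39
base 10: 39 = 3·10 + 9; at 11: 3·11 + 9 = 42; next = 41

24, 27, 30, 33, 36, 39, 41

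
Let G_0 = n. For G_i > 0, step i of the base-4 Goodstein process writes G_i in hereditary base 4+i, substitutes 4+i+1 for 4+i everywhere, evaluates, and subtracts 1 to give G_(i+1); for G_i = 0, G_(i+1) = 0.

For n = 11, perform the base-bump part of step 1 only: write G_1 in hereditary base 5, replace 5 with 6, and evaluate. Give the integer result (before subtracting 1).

14

step 0: 11 = 2·4 + 3; sub 5 for 4: 2·5 + 3; = 13; G_1 = 13−1 = 12
step 1: 12 = 2·5 + 2; sub 6 for 5: 2·6 + 2; = 14; G_2 = 14−1 = 13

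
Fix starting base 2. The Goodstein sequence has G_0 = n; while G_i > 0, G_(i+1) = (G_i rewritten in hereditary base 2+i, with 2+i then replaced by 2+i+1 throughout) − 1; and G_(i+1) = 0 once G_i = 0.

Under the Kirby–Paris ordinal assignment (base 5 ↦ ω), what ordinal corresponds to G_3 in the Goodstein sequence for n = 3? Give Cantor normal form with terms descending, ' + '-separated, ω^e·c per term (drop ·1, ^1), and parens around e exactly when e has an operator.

base 2: 3 = 2 + 1; at 3: 3 + 1 = 4; next = 3
base 3: 3 = 3; at 4: 4 = 4; next = 3
base 4: 3 = 3; at 5: 3 = 3; next = 2
base 5: 2 = 2; at 6: 2 = 2; next = 1

2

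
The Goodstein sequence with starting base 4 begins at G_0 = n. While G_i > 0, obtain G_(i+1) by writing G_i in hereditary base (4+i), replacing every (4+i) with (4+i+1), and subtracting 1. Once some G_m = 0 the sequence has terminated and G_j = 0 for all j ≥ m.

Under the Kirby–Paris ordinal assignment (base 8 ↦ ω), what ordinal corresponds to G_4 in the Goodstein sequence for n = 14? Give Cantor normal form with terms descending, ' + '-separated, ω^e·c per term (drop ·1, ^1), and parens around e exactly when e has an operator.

i=0: 14 = 3·4 + 2 (b=4); 4→5: 3·5 + 2 = 17; 17−1 = 16
i=1: 16 = 3·5 + 1 (b=5); 5→6: 3·6 + 1 = 19; 19−1 = 18
i=2: 18 = 3·6 (b=6); 6→7: 3·7 = 21; 21−1 = 20
i=3: 20 = 2·7 + 6 (b=7); 7→8: 2·8 + 6 = 22; 22−1 = 21
i=4: 21 = 2·8 + 5 (b=8); 8→9: 2·9 + 5 = 23; 23−1 = 22

ω·2 + 5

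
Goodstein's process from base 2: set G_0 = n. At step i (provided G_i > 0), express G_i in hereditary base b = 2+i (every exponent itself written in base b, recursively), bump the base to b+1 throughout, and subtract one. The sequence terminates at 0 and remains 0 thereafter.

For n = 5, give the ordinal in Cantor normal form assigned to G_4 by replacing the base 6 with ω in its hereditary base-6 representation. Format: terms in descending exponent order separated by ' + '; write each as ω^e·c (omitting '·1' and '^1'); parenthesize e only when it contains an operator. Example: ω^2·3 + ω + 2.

[0] 5 ≡ 2^2 + 1 (base 2). Lift 3: 28. −1: 27.
[1] 27 ≡ 3^3 (base 3). Lift 4: 256. −1: 255.
[2] 255 ≡ 3·4^3 + 3·4^2 + 3·4 + 3 (base 4). Lift 5: 468. −1: 467.
[3] 467 ≡ 3·5^3 + 3·5^2 + 3·5 + 2 (base 5). Lift 6: 776. −1: 775.

ω^3·3 + ω^2·3 + ω·3 + 1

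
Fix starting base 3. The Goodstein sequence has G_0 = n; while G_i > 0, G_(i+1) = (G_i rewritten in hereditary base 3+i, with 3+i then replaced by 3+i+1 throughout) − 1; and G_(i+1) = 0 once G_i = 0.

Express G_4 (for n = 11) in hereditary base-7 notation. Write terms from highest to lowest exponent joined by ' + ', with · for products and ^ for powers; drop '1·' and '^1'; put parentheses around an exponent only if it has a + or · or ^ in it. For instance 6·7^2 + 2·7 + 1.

G_0=11  [base 3] 3^2 + 2  →[3↦4]→  4^2 + 2 = 18  −1 ⇒ G_1=17
G_1=17  [base 4] 4^2 + 1  →[4↦5]→  5^2 + 1 = 26  −1 ⇒ G_2=25
G_2=25  [base 5] 5^2  →[5↦6]→  6^2 = 36  −1 ⇒ G_3=35
G_3=35  [base 6] 5·6 + 5  →[6↦7]→  5·7 + 5 = 40  −1 ⇒ G_4=39
G_4=39  [base 7] 5·7 + 4  →[7↦8]→  5·8 + 4 = 44  −1 ⇒ G_5=43

5·7 + 4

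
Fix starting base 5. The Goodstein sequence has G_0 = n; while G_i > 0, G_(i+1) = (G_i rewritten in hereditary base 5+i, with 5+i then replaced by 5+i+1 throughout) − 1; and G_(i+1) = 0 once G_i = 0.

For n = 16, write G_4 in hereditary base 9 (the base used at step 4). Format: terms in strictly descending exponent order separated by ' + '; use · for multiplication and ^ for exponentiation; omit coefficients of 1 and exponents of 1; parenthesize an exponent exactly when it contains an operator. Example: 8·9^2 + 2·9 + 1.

(0) 16|_5 = 3·5 + 1 ↦ 3·6 + 1|_6 = 19 ⇒ 18
(1) 18|_6 = 3·6 ↦ 3·7|_7 = 21 ⇒ 20
(2) 20|_7 = 2·7 + 6 ↦ 2·8 + 6|_8 = 22 ⇒ 21
(3) 21|_8 = 2·8 + 5 ↦ 2·9 + 5|_9 = 23 ⇒ 22

2·9 + 4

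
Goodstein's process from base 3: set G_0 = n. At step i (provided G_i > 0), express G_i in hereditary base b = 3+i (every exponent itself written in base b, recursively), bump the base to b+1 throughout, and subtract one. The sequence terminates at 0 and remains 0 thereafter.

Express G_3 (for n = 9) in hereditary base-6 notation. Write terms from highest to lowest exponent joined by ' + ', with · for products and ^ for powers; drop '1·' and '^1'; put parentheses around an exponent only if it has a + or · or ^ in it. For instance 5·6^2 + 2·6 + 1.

G_0=9  [base 3] 3^2  →[3↦4]→  4^2 = 16  −1 ⇒ G_1=15
G_1=15  [base 4] 3·4 + 3  →[4↦5]→  3·5 + 3 = 18  −1 ⇒ G_2=17
G_2=17  [base 5] 3·5 + 2  →[5↦6]→  3·6 + 2 = 20  −1 ⇒ G_3=19
G_3=19  [base 6] 3·6 + 1  →[6↦7]→  3·7 + 1 = 22  −1 ⇒ G_4=21

3·6 + 1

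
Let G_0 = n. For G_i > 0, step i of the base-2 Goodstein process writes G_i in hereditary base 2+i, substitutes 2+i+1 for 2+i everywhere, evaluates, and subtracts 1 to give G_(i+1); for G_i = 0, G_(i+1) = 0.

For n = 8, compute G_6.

33554571

step 0: 8 = 2^(2 + 1); sub 3 for 2: 3^(3 + 1); = 81; G_1 = 81−1 = 80
step 1: 80 = 2·3^3 + 2·3^2 + 2·3 + 2; sub 4 for 3: 2·4^4 + 2·4^2 + 2·4 + 2; = 554; G_2 = 554−1 = 553
step 2: 553 = 2·4^4 + 2·4^2 + 2·4 + 1; sub 5 for 4: 2·5^5 + 2·5^2 + 2·5 + 1; = 6311; G_3 = 6311−1 = 6310
step 3: 6310 = 2·5^5 + 2·5^2 + 2·5; sub 6 for 5: 2·6^6 + 2·6^2 + 2·6; = 93396; G_4 = 93396−1 = 93395
step 4: 93395 = 2·6^6 + 2·6^2 + 6 + 5; sub 7 for 6: 2·7^7 + 2·7^2 + 7 + 5; = 1647196; G_5 = 1647196−1 = 1647195
step 5: 1647195 = 2·7^7 + 2·7^2 + 7 + 4; sub 8 for 7: 2·8^8 + 2·8^2 + 8 + 4; = 33554572; G_6 = 33554572−1 = 33554571
step 6: 33554571 = 2·8^8 + 2·8^2 + 8 + 3; sub 9 for 8: 2·9^9 + 2·9^2 + 9 + 3; = 774841152; G_7 = 774841152−1 = 774841151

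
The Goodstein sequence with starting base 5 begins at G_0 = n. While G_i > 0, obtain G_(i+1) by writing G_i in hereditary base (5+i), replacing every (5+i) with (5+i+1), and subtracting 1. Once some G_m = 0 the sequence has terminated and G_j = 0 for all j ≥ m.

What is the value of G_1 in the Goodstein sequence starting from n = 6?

[0] 6 ≡ 5 + 1 (base 5). Lift 6: 7. −1: 6.
[1] 6 ≡ 6 (base 6). Lift 7: 7. −1: 6.

6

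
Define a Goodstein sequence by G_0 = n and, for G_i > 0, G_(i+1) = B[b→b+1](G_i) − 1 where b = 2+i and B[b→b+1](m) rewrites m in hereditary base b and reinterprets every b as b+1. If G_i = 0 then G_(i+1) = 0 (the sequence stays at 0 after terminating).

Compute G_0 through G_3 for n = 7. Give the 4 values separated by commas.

(0) 7|_2 = 2^2 + 2 + 1 ↦ 3^3 + 3 + 1|_3 = 31 ⇒ 30
(1) 30|_3 = 3^3 + 3 ↦ 4^4 + 4|_4 = 260 ⇒ 259
(2) 259|_4 = 4^4 + 3 ↦ 5^5 + 3|_5 = 3128 ⇒ 3127

7, 30, 259, 3127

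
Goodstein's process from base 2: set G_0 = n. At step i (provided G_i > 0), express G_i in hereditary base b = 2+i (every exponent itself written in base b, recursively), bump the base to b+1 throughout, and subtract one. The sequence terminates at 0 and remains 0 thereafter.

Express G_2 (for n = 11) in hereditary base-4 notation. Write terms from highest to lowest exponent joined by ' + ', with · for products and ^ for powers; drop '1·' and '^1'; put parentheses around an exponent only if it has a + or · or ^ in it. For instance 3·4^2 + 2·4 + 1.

[0] 11 ≡ 2^(2 + 1) + 2 + 1 (base 2). Lift 3: 85. −1: 84.
[1] 84 ≡ 3^(3 + 1) + 3 (base 3). Lift 4: 1028. −1: 1027.
[2] 1027 ≡ 4^(4 + 1) + 3 (base 4). Lift 5: 15628. −1: 15627.

4^(4 + 1) + 3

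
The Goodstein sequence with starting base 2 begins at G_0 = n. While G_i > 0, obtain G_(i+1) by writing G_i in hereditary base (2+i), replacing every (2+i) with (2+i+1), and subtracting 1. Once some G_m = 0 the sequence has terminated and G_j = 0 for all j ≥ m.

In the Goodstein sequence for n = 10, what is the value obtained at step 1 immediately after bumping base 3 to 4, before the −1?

G_0 = 10. HB_2(10) = 2^(2 + 1) + 2. Bump = 84. G_1 = 83.
G_1 = 83. HB_3(83) = 3^(3 + 1) + 2. Bump = 1026. G_2 = 1025.

1026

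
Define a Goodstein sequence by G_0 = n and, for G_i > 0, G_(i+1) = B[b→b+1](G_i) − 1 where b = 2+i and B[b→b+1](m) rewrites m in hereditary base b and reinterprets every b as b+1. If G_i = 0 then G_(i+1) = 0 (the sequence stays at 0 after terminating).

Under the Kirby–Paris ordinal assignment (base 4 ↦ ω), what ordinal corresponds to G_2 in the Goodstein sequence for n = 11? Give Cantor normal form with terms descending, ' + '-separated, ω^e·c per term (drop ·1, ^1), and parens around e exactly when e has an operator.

ω^(ω + 1) + 3

step 0: 11 = 2^(2 + 1) + 2 + 1; sub 3 for 2: 3^(3 + 1) + 3 + 1; = 85; G_1 = 85−1 = 84
step 1: 84 = 3^(3 + 1) + 3; sub 4 for 3: 4^(4 + 1) + 4; = 1028; G_2 = 1028−1 = 1027
step 2: 1027 = 4^(4 + 1) + 3; sub 5 for 4: 5^(5 + 1) + 3; = 15628; G_3 = 15628−1 = 15627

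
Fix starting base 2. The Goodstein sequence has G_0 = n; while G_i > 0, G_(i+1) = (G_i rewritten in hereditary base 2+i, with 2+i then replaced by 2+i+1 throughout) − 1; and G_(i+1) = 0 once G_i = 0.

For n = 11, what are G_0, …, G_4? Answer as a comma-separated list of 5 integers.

11, 84, 1027, 15627, 279937

(0) 11|_2 = 2^(2 + 1) + 2 + 1 ↦ 3^(3 + 1) + 3 + 1|_3 = 85 ⇒ 84
(1) 84|_3 = 3^(3 + 1) + 3 ↦ 4^(4 + 1) + 4|_4 = 1028 ⇒ 1027
(2) 1027|_4 = 4^(4 + 1) + 3 ↦ 5^(5 + 1) + 3|_5 = 15628 ⇒ 15627
(3) 15627|_5 = 5^(5 + 1) + 2 ↦ 6^(6 + 1) + 2|_6 = 279938 ⇒ 279937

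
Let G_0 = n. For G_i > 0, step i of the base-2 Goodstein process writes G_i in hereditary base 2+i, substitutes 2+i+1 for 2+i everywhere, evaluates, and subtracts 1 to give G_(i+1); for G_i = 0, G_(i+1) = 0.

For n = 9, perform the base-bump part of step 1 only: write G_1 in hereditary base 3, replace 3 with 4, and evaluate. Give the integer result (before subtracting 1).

G_0=9  [base 2] 2^(2 + 1) + 1  →[2↦3]→  3^(3 + 1) + 1 = 82  −1 ⇒ G_1=81
G_1=81  [base 3] 3^(3 + 1)  →[3↦4]→  4^(4 + 1) = 1024  −1 ⇒ G_2=1023

1024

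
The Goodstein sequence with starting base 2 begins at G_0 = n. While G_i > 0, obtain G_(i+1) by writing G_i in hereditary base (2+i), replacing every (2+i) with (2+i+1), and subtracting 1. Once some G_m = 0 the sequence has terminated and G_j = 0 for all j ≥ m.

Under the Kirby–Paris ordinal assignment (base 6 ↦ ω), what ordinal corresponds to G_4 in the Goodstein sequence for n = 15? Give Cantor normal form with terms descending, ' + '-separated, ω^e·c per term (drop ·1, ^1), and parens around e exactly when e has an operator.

G_0=15  [base 2] 2^(2 + 1) + 2^2 + 2 + 1  →[2↦3]→  3^(3 + 1) + 3^3 + 3 + 1 = 112  −1 ⇒ G_1=111
G_1=111  [base 3] 3^(3 + 1) + 3^3 + 3  →[3↦4]→  4^(4 + 1) + 4^4 + 4 = 1284  −1 ⇒ G_2=1283
G_2=1283  [base 4] 4^(4 + 1) + 4^4 + 3  →[4↦5]→  5^(5 + 1) + 5^5 + 3 = 18753  −1 ⇒ G_3=18752
G_3=18752  [base 5] 5^(5 + 1) + 5^5 + 2  →[5↦6]→  6^(6 + 1) + 6^6 + 2 = 326594  −1 ⇒ G_4=326593

ω^(ω + 1) + ω^ω + 1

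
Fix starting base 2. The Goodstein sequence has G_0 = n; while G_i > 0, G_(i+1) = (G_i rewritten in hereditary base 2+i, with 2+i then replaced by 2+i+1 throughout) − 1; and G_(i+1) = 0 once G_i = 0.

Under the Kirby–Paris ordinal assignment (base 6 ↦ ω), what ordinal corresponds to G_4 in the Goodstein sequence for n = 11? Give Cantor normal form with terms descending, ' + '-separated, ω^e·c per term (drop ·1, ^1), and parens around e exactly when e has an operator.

[0] 11 ≡ 2^(2 + 1) + 2 + 1 (base 2). Lift 3: 85. −1: 84.
[1] 84 ≡ 3^(3 + 1) + 3 (base 3). Lift 4: 1028. −1: 1027.
[2] 1027 ≡ 4^(4 + 1) + 3 (base 4). Lift 5: 15628. −1: 15627.
[3] 15627 ≡ 5^(5 + 1) + 2 (base 5). Lift 6: 279938. −1: 279937.
[4] 279937 ≡ 6^(6 + 1) + 1 (base 6). Lift 7: 5764802. −1: 5764801.

ω^(ω + 1) + 1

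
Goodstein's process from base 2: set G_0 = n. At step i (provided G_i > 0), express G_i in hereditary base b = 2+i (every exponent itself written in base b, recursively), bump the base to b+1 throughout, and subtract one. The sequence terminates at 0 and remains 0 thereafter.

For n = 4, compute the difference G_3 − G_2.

i=0: 4 = 2^2 (b=2); 2→3: 3^3 = 27; 27−1 = 26
i=1: 26 = 2·3^2 + 2·3 + 2 (b=3); 3→4: 2·4^2 + 2·4 + 2 = 42; 42−1 = 41
i=2: 41 = 2·4^2 + 2·4 + 1 (b=4); 4→5: 2·5^2 + 2·5 + 1 = 61; 61−1 = 60

19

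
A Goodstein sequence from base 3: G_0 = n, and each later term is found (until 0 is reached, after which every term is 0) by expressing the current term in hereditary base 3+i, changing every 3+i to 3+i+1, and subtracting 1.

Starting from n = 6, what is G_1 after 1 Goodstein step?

7

(0) 6|_3 = 2·3 ↦ 2·4|_4 = 8 ⇒ 7
(1) 7|_4 = 4 + 3 ↦ 5 + 3|_5 = 8 ⇒ 7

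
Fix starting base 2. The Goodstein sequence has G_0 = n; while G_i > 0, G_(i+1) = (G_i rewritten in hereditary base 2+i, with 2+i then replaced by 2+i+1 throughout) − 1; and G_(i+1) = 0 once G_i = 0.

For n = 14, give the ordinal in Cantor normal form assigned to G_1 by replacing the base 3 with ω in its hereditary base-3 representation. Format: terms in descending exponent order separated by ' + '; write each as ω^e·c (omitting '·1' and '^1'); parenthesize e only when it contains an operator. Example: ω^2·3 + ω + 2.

step 0: 14 = 2^(2 + 1) + 2^2 + 2; sub 3 for 2: 3^(3 + 1) + 3^3 + 3; = 111; G_1 = 111−1 = 110
step 1: 110 = 3^(3 + 1) + 3^3 + 2; sub 4 for 3: 4^(4 + 1) + 4^4 + 2; = 1282; G_2 = 1282−1 = 1281

ω^(ω + 1) + ω^ω + 2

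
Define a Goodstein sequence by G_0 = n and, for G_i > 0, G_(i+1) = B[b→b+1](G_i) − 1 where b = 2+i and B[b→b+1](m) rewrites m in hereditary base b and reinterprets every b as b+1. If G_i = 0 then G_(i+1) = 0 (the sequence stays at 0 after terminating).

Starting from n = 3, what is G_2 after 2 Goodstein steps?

3

G_0 = 3. HB_2(3) = 2 + 1. Bump = 4. G_1 = 3.
G_1 = 3. HB_3(3) = 3. Bump = 4. G_2 = 3.
G_2 = 3. HB_4(3) = 3. Bump = 3. G_3 = 2.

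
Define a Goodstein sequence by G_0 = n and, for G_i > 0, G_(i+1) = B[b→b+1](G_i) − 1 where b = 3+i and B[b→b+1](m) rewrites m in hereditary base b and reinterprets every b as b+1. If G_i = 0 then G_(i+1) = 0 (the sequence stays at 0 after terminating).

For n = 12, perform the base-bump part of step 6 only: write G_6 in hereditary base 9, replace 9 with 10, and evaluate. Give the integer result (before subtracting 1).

[0] 12 ≡ 3^2 + 3 (base 3). Lift 4: 20. −1: 19.
[1] 19 ≡ 4^2 + 3 (base 4). Lift 5: 28. −1: 27.
[2] 27 ≡ 5^2 + 2 (base 5). Lift 6: 38. −1: 37.
[3] 37 ≡ 6^2 + 1 (base 6). Lift 7: 50. −1: 49.
[4] 49 ≡ 7^2 (base 7). Lift 8: 64. −1: 63.
[5] 63 ≡ 7·8 + 7 (base 8). Lift 9: 70. −1: 69.

76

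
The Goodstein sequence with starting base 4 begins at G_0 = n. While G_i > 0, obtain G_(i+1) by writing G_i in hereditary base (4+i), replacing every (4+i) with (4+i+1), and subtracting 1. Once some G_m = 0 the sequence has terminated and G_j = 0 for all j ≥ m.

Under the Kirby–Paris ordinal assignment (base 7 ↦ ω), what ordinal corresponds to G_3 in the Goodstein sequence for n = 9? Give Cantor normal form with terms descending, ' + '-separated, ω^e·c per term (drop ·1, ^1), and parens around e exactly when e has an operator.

[0] 9 ≡ 2·4 + 1 (base 4). Lift 5: 11. −1: 10.
[1] 10 ≡ 2·5 (base 5). Lift 6: 12. −1: 11.
[2] 11 ≡ 6 + 5 (base 6). Lift 7: 12. −1: 11.
[3] 11 ≡ 7 + 4 (base 7). Lift 8: 12. −1: 11.

ω + 4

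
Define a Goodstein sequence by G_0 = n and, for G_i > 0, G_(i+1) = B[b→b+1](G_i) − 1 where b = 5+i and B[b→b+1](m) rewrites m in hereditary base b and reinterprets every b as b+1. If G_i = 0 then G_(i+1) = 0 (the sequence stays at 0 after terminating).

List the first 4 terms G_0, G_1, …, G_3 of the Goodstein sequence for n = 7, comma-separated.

7, 7, 7, 7

step 0: 7 = 5 + 2; sub 6 for 5: 6 + 2; = 8; G_1 = 8−1 = 7
step 1: 7 = 6 + 1; sub 7 for 6: 7 + 1; = 8; G_2 = 8−1 = 7
step 2: 7 = 7; sub 8 for 7: 8; = 8; G_3 = 8−1 = 7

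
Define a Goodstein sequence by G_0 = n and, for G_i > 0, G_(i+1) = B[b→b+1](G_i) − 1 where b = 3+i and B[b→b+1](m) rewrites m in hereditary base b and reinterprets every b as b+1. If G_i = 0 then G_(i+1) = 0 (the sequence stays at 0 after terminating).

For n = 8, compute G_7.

step 0: 8 = 2·3 + 2; sub 4 for 3: 2·4 + 2; = 10; G_1 = 10−1 = 9
step 1: 9 = 2·4 + 1; sub 5 for 4: 2·5 + 1; = 11; G_2 = 11−1 = 10
step 2: 10 = 2·5; sub 6 for 5: 2·6; = 12; G_3 = 12−1 = 11
step 3: 11 = 6 + 5; sub 7 for 6: 7 + 5; = 12; G_4 = 12−1 = 11
step 4: 11 = 7 + 4; sub 8 for 7: 8 + 4; = 12; G_5 = 12−1 = 11
step 5: 11 = 8 + 3; sub 9 for 8: 9 + 3; = 12; G_6 = 12−1 = 11
step 6: 11 = 9 + 2; sub 10 for 9: 10 + 2; = 12; G_7 = 12−1 = 11

11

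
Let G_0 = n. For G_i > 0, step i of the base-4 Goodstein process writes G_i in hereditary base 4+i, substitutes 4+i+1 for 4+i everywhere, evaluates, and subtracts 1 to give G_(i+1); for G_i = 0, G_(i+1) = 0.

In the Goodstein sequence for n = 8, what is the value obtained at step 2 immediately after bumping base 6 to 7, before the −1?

10

(0) 8|_4 = 2·4 ↦ 2·5|_5 = 10 ⇒ 9
(1) 9|_5 = 5 + 4 ↦ 6 + 4|_6 = 10 ⇒ 9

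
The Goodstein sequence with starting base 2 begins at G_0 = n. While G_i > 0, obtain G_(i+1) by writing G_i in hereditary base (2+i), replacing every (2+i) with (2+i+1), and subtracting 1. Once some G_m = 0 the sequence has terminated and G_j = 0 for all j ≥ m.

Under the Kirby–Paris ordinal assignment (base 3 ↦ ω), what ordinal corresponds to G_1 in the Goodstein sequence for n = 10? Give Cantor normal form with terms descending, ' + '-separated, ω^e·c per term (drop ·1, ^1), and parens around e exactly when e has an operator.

base 2: 10 = 2^(2 + 1) + 2; at 3: 3^(3 + 1) + 3 = 84; next = 83
base 3: 83 = 3^(3 + 1) + 2; at 4: 4^(4 + 1) + 2 = 1026; next = 1025

ω^(ω + 1) + 2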